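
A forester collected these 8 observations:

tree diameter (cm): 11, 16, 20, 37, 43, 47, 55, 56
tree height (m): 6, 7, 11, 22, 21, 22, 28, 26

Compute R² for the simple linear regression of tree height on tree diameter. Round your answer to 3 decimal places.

n = 8, Σx = 285, Σy = 143, Σxy = 6145, Σx² = 12365, Σy² = 3075
Sxx = Σx² − (Σx)²/n = 12365 − 10153.125 = 2211.875
Sxy = Σxy − (Σx)(Σy)/n = 6145 − 5094.375 = 1050.625
Syy = Σy² − (Σy)²/n = 3075 − 2556.125 = 518.875
R² = Sxy²/(Sxx·Syy) = (1050.625)²/(2211.875·518.875) = 0.961772

0.962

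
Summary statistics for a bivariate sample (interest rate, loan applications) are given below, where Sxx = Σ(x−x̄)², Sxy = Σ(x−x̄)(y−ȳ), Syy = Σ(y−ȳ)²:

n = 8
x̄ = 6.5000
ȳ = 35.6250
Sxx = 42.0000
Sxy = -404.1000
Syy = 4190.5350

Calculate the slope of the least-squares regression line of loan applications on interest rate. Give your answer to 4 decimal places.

b = Sxy/Sxx = -404.1/42 = -9.621429

-9.6214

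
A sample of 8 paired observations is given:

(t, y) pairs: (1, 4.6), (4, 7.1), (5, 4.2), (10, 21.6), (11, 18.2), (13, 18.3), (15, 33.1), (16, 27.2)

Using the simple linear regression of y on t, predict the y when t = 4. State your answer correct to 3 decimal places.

7.037

n = 8, Σx = 75, Σy = 134.3, Σxy = 1639.8, Σx² = 913
Sxx = Σx² − (Σx)²/n = 913 − 703.125 = 209.875
Sxy = Σxy − (Σx)(Σy)/n = 1639.8 − 1259.0625 = 380.7375
b = Sxy/Sxx = 380.7375/209.875 = 1.814116
a = ȳ − b·x̄ = 16.7875 − 1.814116·9.375 = -0.219833
ŷ(4) = a + b·4 = -0.219833 + 1.814116·4 = 7.036629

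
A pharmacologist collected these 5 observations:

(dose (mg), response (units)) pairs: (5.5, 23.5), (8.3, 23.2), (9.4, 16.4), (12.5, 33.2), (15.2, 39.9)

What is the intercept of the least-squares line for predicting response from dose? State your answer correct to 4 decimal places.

n = 5, Σx = 50.9, Σy = 136.2, Σxy = 1497.45, Σx² = 574.79
Sxx = Σx² − (Σx)²/n = 574.79 − 518.162 = 56.628
Sxy = Σxy − (Σx)(Σy)/n = 1497.45 − 1386.516 = 110.934
b = Sxy/Sxx = 110.934/56.628 = 1.958996
a = ȳ − b·x̄ = 27.24 − 1.958996·10.18 = 7.297425

7.2974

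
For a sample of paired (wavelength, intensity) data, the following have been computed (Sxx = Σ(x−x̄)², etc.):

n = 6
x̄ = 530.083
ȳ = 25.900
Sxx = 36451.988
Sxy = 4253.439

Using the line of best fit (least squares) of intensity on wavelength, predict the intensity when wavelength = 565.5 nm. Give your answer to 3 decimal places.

b = Sxy/Sxx = 4253.439/36451.988 = 0.116686
a = ȳ − b·x̄ = 25.9 − 0.116686·530.083 = -35.953299
ŷ(565.5) = a + b·565.5 = -35.953299 + 0.116686·565.5 = 30.032670

30.033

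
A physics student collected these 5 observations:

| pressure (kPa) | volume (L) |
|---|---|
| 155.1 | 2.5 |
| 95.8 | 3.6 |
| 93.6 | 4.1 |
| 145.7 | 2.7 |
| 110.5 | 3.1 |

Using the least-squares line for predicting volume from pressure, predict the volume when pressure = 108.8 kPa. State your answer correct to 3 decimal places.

3.443

n = 5, Σx = 600.7, Σy = 16, Σxy = 1852.33, Σx² = 75433.35
Sxx = Σx² − (Σx)²/n = 75433.35 − 72168.098 = 3265.252
Sxy = Σxy − (Σx)(Σy)/n = 1852.33 − 1922.24 = -69.91
b = Sxy/Sxx = -69.91/3265.252 = -0.021410
a = ȳ − b·x̄ = 3.2 − (-0.021410)·120.14 = 5.772233
ŷ(108.8) = a + b·108.8 = 5.772233 + (-0.021410)·108.8 = 3.442793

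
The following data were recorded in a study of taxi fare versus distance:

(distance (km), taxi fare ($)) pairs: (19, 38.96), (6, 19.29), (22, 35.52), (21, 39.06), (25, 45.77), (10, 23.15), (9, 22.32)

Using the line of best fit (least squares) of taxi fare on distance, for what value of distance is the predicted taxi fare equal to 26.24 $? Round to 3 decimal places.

11.684

n = 7, Σx = 112, Σy = 224.07, Σxy = 4034.31, Σx² = 2128
Sxx = Σx² − (Σx)²/n = 2128 − 1792 = 336
Sxy = Σxy − (Σx)(Σy)/n = 4034.31 − 3585.12 = 449.19
b = Sxy/Sxx = 449.19/336 = 1.336875
a = ȳ − b·x̄ = 32.01 − 1.336875·16 = 10.62
Set a + b·x = 26.24: x = (26.24 − 10.62) / 1.336875 = 11.683964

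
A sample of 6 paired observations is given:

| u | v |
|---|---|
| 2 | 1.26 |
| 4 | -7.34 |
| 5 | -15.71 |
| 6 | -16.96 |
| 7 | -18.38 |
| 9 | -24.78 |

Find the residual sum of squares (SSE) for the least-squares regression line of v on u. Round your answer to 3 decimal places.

n = 6, Σx = 33, Σy = -81.91, Σxy = -558.83, Σx² = 211, Σy² = 1541.7817
Sxx = Σx² − (Σx)²/n = 211 − 181.5 = 29.5
Sxy = Σxy − (Σx)(Σy)/n = -558.83 − (-450.505) = -108.325
Syy = Σy² − (Σy)²/n = 1541.7817 − 1118.208017 = 423.573683
b = Sxy/Sxx = -108.325/29.5 = -3.672034
SSE = Syy − b·Sxy = 423.573683 − (-3.672034)·(-108.325) = 25.800611

25.801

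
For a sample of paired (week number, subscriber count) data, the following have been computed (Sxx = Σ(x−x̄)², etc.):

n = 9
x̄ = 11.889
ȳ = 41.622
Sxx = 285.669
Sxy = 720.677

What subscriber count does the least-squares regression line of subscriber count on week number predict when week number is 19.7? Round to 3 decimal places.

b = Sxy/Sxx = 720.677/285.669 = 2.522769
a = ȳ − b·x̄ = 41.622 − 2.522769·11.889 = 11.628795
ŷ(19.7) = a + b·19.7 = 11.628795 + 2.522769·19.7 = 61.327351

61.327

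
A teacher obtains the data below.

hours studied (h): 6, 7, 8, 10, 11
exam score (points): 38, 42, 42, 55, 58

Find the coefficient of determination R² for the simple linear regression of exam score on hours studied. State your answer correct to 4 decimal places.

0.9538

n = 5, Σx = 42, Σy = 235, Σxy = 2046, Σx² = 370, Σy² = 11361
Sxx = Σx² − (Σx)²/n = 370 − 352.8 = 17.2
Sxy = Σxy − (Σx)(Σy)/n = 2046 − 1974 = 72
Syy = Σy² − (Σy)²/n = 11361 − 11045 = 316
R² = Sxy²/(Sxx·Syy) = (72)²/(17.2·316) = 0.953783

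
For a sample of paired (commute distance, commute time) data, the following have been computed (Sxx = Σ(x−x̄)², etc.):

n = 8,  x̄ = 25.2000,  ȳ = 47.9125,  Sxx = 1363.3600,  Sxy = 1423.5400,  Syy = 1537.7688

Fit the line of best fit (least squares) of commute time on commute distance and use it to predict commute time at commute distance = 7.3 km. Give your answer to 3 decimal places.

b = Sxy/Sxx = 1423.54/1363.36 = 1.044141
a = ȳ − b·x̄ = 47.9125 − 1.044141·25.2 = 21.600148
ŷ(7.3) = a + b·7.3 = 21.600148 + 1.044141·7.3 = 29.222377

29.222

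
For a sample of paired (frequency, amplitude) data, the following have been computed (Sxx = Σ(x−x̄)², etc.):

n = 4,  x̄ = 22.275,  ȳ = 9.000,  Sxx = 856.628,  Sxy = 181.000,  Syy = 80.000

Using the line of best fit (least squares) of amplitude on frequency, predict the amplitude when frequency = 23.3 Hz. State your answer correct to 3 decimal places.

9.217

b = Sxy/Sxx = 181/856.628 = 0.211294
a = ȳ − b·x̄ = 9 − 0.211294·22.275 = 4.293435
ŷ(23.3) = a + b·23.3 = 4.293435 + 0.211294·23.3 = 9.216576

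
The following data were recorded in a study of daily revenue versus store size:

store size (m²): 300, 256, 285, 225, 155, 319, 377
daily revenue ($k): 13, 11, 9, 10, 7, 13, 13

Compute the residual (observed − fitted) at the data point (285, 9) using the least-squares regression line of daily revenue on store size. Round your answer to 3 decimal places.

n = 7, Σx = 1917, Σy = 76, Σxy = 21664, Σx² = 555301
Sxx = Σx² − (Σx)²/n = 555301 − 524984.142857 = 30316.857143
Sxy = Σxy − (Σx)(Σy)/n = 21664 − 20813.142857 = 850.857143
b = Sxy/Sxx = 850.857143/30316.857143 = 0.028065
a = ȳ − b·x̄ = 10.857143 − 0.028065·273.857143 = 3.171211
ŷ(285) = 3.171211 + 0.028065·285 = 11.169872
residual = y − ŷ = 9 − 11.169872 = -2.169872

-2.170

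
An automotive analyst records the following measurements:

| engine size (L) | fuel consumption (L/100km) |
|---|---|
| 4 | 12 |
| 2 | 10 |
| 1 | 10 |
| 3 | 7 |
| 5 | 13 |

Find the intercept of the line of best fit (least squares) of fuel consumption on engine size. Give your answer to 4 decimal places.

8.0000

n = 5, Σx = 15, Σy = 52, Σxy = 164, Σx² = 55
Sxx = Σx² − (Σx)²/n = 55 − 45 = 10
Sxy = Σxy − (Σx)(Σy)/n = 164 − 156 = 8
b = Sxy/Sxx = 8/10 = 0.8
a = ȳ − b·x̄ = 10.4 − 0.8·3 = 8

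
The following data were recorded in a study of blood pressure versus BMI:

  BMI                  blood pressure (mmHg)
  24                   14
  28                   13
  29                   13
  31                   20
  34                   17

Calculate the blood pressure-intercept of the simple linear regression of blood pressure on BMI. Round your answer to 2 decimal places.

1.23

n = 5, Σx = 146, Σy = 77, Σxy = 2275, Σx² = 4318
Sxx = Σx² − (Σx)²/n = 4318 − 4263.2 = 54.8
Sxy = Σxy − (Σx)(Σy)/n = 2275 − 2248.4 = 26.6
b = Sxy/Sxx = 26.6/54.8 = 0.485401
a = ȳ − b·x̄ = 15.4 − 0.485401·29.2 = 1.226277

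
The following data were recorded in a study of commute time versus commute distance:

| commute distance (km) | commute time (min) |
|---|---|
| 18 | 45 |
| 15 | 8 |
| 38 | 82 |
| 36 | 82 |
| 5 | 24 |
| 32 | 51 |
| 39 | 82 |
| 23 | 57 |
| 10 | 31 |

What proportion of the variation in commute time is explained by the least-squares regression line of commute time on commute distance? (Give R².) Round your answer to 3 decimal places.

n = 9, Σx = 216, Σy = 462, Σxy = 13569, Σx² = 6488, Σy² = 29648
Sxx = Σx² − (Σx)²/n = 6488 − 5184 = 1304
Sxy = Σxy − (Σx)(Σy)/n = 13569 − 11088 = 2481
Syy = Σy² − (Σy)²/n = 29648 − 23716 = 5932
R² = Sxy²/(Sxx·Syy) = (2481)²/(1304·5932) = 0.795747

0.796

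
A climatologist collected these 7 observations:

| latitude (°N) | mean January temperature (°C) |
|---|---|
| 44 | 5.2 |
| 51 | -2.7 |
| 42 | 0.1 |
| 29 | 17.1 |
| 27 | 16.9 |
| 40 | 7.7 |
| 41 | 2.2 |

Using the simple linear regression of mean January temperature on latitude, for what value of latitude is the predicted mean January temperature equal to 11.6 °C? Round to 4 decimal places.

33.4918

n = 7, Σx = 274, Σy = 46.5, Σxy = 1445.7, Σx² = 11152
Sxx = Σx² − (Σx)²/n = 11152 − 10725.142857 = 426.857143
Sxy = Σxy − (Σx)(Σy)/n = 1445.7 − 1820.142857 = -374.442857
b = Sxy/Sxx = -374.442857/426.857143 = -0.877209
a = ȳ − b·x̄ = 6.642857 − (-0.877209)·39.142857 = 40.979317
Set a + b·x = 11.6: x = (11.6 − 40.979317) / (-0.877209) = 33.491816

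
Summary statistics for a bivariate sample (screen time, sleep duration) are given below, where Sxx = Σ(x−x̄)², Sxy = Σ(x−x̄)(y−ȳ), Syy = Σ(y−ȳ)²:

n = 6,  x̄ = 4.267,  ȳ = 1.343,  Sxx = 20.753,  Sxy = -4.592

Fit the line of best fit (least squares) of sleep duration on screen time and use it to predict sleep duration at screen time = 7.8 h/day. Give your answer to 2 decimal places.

b = Sxy/Sxx = -4.592/20.753 = -0.221269
a = ȳ − b·x̄ = 1.343 − (-0.221269)·4.267 = 2.287156
ŷ(7.8) = a + b·7.8 = 2.287156 + (-0.221269)·7.8 = 0.561256

0.56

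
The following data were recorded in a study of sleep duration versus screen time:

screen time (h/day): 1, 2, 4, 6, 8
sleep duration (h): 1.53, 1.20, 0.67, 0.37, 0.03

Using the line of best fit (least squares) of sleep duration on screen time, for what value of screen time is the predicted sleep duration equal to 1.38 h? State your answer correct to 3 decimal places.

1.248

n = 5, Σx = 21, Σy = 3.8, Σxy = 9.07, Σx² = 121
Sxx = Σx² − (Σx)²/n = 121 − 88.2 = 32.8
Sxy = Σxy − (Σx)(Σy)/n = 9.07 − 15.96 = -6.89
b = Sxy/Sxx = -6.89/32.8 = -0.210061
a = ȳ − b·x̄ = 0.76 − (-0.210061)·4.2 = 1.642256
Set a + b·x = 1.38: x = (1.38 − 1.642256) / (-0.210061) = 1.248476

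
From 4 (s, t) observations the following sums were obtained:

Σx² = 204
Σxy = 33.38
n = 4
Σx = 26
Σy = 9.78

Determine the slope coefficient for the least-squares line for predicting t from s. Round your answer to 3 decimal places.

Sxx = Σx² − (Σx)²/n = 204 − 169 = 35
Sxy = Σxy − (Σx)(Σy)/n = 33.38 − 63.57 = -30.19
b = Sxy/Sxx = -30.19/35 = -0.862571

-0.863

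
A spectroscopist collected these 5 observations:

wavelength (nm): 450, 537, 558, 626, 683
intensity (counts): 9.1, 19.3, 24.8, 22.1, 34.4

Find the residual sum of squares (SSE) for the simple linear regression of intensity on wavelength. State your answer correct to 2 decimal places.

47.88

n = 5, Σx = 2854, Σy = 109.7, Σxy = 65627.3, Σx² = 1660598, Σy² = 2742.11
Sxx = Σx² − (Σx)²/n = 1660598 − 1629063.2 = 31534.8
Sxy = Σxy − (Σx)(Σy)/n = 65627.3 − 62616.76 = 3010.54
Syy = Σy² − (Σy)²/n = 2742.11 − 2406.818 = 335.292
b = Sxy/Sxx = 3010.54/31534.8 = 0.095467
SSE = Syy − b·Sxy = 335.292 − 0.095467·3010.54 = 47.884086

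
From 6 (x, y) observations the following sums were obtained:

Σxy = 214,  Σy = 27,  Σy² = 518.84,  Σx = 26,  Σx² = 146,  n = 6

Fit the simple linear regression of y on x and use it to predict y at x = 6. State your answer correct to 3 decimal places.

9.350

Sxx = Σx² − (Σx)²/n = 146 − 112.666667 = 33.333333
Sxy = Σxy − (Σx)(Σy)/n = 214 − 117 = 97
b = Sxy/Sxx = 97/33.333333 = 2.91
a = ȳ − b·x̄ = 4.5 − 2.91·4.333333 = -8.11
ŷ(6) = a + b·6 = -8.11 + 2.91·6 = 9.35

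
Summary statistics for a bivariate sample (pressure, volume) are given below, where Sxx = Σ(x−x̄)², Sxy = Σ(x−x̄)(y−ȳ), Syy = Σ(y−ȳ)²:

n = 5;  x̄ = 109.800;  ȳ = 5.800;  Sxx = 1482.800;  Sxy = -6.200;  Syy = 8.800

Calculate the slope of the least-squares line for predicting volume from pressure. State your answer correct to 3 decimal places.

b = Sxy/Sxx = -6.2/1482.8 = -0.004181

-0.004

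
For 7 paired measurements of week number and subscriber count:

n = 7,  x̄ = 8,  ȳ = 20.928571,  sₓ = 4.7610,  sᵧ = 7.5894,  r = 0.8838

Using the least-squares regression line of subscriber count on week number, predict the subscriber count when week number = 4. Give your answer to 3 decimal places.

b = r · sᵧ/sₓ = 0.8838 · 7.5894/4.761 = 1.408845
a = ȳ − b·x̄ = 20.928571 − 1.408845·8 = 9.657810
ŷ(4) = a + b·4 = 9.657810 + 1.408845·4 = 15.293190

15.293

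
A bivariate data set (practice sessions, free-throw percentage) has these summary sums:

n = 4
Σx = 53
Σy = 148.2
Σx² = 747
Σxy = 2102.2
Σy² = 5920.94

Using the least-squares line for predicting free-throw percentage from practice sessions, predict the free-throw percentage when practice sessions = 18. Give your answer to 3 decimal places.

Sxx = Σx² − (Σx)²/n = 747 − 702.25 = 44.75
Sxy = Σxy − (Σx)(Σy)/n = 2102.2 − 1963.65 = 138.55
b = Sxy/Sxx = 138.55/44.75 = 3.096089
a = ȳ − b·x̄ = 37.05 − 3.096089·13.25 = -3.973184
ŷ(18) = a + b·18 = -3.973184 + 3.096089·18 = 51.756425

51.756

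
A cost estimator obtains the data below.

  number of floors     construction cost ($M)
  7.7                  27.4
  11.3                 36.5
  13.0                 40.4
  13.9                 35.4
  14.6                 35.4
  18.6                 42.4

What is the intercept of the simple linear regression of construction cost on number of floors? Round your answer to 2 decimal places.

n = 6, Σx = 79.1, Σy = 217.5, Σxy = 2946.17, Σx² = 1108.31
Sxx = Σx² − (Σx)²/n = 1108.31 − 1042.801667 = 65.508333
Sxy = Σxy − (Σx)(Σy)/n = 2946.17 − 2867.375 = 78.795
b = Sxy/Sxx = 78.795/65.508333 = 1.202824
a = ȳ − b·x̄ = 36.25 − 1.202824·13.183333 = 20.392769

20.39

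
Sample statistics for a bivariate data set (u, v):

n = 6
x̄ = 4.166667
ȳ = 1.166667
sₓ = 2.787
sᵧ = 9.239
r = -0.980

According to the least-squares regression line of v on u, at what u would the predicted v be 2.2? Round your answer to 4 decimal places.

3.8486

b = r · sᵧ/sₓ = -0.98 · 9.239/2.787 = -3.248733
a = ȳ − b·x̄ = 1.166667 − (-3.248733)·4.166667 = 14.703057
Set a + b·x = 2.2: x = (2.2 − 14.703057) / (-3.248733) = 3.848594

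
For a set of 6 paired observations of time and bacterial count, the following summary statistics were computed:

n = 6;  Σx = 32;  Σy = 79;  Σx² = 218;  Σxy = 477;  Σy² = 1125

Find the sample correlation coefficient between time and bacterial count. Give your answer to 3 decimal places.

Sxx = Σx² − (Σx)²/n = 218 − 170.666667 = 47.333333
Sxy = Σxy − (Σx)(Σy)/n = 477 − 421.333333 = 55.666667
Syy = Σy² − (Σy)²/n = 1125 − 1040.166667 = 84.833333
r = Sxy/√(Sxx·Syy) = 55.666667/√(4015.444444) = 55.666667/63.367535 = 0.878473

0.878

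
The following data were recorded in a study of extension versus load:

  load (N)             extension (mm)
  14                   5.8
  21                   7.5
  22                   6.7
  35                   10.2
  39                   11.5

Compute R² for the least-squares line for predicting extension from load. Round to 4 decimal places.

n = 5, Σx = 131, Σy = 41.7, Σxy = 1191.6, Σx² = 3867, Σy² = 371.07
Sxx = Σx² − (Σx)²/n = 3867 − 3432.2 = 434.8
Sxy = Σxy − (Σx)(Σy)/n = 1191.6 − 1092.54 = 99.06
Syy = Σy² − (Σy)²/n = 371.07 − 347.778 = 23.292
R² = Sxy²/(Sxx·Syy) = (99.06)²/(434.8·23.292) = 0.968948

0.9689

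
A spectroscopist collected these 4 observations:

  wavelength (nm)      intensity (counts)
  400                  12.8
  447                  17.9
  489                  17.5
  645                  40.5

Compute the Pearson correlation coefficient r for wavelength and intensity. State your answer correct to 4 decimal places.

n = 4, Σx = 1981, Σy = 88.7, Σxy = 47801.3, Σx² = 1014955, Σy² = 2430.75
Sxx = Σx² − (Σx)²/n = 1014955 − 981090.25 = 33864.75
Sxy = Σxy − (Σx)(Σy)/n = 47801.3 − 43928.675 = 3872.625
Syy = Σy² − (Σy)²/n = 2430.75 − 1966.9225 = 463.8275
r = Sxy/√(Sxx·Syy) = 3872.625/√(15707402.330625) = 3872.625/3963.256531 = 0.977132

0.9771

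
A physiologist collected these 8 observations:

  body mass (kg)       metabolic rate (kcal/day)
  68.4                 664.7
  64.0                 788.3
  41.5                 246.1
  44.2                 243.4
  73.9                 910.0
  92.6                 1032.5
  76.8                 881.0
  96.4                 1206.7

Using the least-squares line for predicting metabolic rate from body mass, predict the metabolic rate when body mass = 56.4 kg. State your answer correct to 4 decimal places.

n = 8, Σx = 557.8, Σy = 5972.7, Σxy = 463733.29, Σx² = 41677.62
Sxx = Σx² − (Σx)²/n = 41677.62 − 38892.605 = 2785.015
Sxy = Σxy − (Σx)(Σy)/n = 463733.29 − 416446.5075 = 47286.7825
b = Sxy/Sxx = 47286.7825/2785.015 = 16.979005
a = ȳ − b·x̄ = 746.5875 − 16.979005·69.725 = -437.273596
ŷ(56.4) = a + b·56.4 = -437.273596 + 16.979005·56.4 = 520.342264

520.3423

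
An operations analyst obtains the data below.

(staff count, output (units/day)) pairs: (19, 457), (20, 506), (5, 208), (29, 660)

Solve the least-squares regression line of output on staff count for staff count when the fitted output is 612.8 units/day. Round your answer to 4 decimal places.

26.4589

n = 4, Σx = 73, Σy = 1831, Σxy = 38983, Σx² = 1627
Sxx = Σx² − (Σx)²/n = 1627 − 1332.25 = 294.75
Sxy = Σxy − (Σx)(Σy)/n = 38983 − 33415.75 = 5567.25
b = Sxy/Sxx = 5567.25/294.75 = 18.888041
a = ȳ − b·x̄ = 457.75 − 18.888041·18.25 = 113.043257
Set a + b·x = 612.8: x = (612.8 − 113.043257) / 18.888041 = 26.458898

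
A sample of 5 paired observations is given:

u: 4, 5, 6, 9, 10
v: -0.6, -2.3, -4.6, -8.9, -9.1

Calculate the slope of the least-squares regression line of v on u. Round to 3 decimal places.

n = 5, Σx = 34, Σy = -25.5, Σxy = -212.6, Σx² = 258
Sxx = Σx² − (Σx)²/n = 258 − 231.2 = 26.8
Sxy = Σxy − (Σx)(Σy)/n = -212.6 − (-173.4) = -39.2
b = Sxy/Sxx = -39.2/26.8 = -1.462687

-1.463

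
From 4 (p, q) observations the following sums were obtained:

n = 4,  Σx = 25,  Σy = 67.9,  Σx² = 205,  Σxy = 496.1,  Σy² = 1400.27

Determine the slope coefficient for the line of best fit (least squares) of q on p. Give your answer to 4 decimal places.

Sxx = Σx² − (Σx)²/n = 205 − 156.25 = 48.75
Sxy = Σxy − (Σx)(Σy)/n = 496.1 − 424.375 = 71.725
b = Sxy/Sxx = 71.725/48.75 = 1.471282

1.4713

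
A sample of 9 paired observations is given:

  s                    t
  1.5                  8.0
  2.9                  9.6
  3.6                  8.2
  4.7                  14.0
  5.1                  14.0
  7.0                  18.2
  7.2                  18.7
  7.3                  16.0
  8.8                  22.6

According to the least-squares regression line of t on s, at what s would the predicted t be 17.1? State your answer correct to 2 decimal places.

6.70

n = 9, Σx = 48.1, Σy = 129.3, Σxy = 784.28, Σx² = 303.29
Sxx = Σx² − (Σx)²/n = 303.29 − 257.067778 = 46.222222
Sxy = Σxy − (Σx)(Σy)/n = 784.28 − 691.036667 = 93.243333
b = Sxy/Sxx = 93.243333/46.222222 = 2.017284
a = ȳ − b·x̄ = 14.366667 − 2.017284·5.344444 = 3.585406
Set a + b·x = 17.1: x = (17.1 − 3.585406) / 2.017284 = 6.699402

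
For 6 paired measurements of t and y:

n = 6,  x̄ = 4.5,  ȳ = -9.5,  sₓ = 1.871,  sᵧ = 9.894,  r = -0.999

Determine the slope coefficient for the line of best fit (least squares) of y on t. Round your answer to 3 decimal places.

b = r · sᵧ/sₓ = -0.999 · 9.894/1.871 = -5.282793

-5.283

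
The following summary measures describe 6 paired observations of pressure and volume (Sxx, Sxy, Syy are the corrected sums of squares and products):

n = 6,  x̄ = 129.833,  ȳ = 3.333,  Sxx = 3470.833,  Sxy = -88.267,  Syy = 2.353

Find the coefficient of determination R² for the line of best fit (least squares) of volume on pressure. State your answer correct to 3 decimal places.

R² = Sxy²/(Sxx·Syy) = (-88.267)²/(3470.833·2.353) = 0.953984

0.954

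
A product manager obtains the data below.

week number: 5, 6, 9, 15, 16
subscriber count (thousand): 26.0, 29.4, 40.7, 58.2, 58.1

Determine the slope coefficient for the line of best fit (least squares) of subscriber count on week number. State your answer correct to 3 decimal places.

n = 5, Σx = 51, Σy = 212.4, Σxy = 2475.3, Σx² = 623
Sxx = Σx² − (Σx)²/n = 623 − 520.2 = 102.8
Sxy = Σxy − (Σx)(Σy)/n = 2475.3 − 2166.48 = 308.82
b = Sxy/Sxx = 308.82/102.8 = 3.004086

3.004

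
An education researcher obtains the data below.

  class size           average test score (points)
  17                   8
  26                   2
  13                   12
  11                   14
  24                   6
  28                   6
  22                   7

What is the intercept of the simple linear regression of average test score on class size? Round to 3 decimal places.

n = 7, Σx = 141, Σy = 55, Σxy = 964, Σx² = 3099
Sxx = Σx² − (Σx)²/n = 3099 − 2840.142857 = 258.857143
Sxy = Σxy − (Σx)(Σy)/n = 964 − 1107.857143 = -143.857143
b = Sxy/Sxx = -143.857143/258.857143 = -0.555740
a = ȳ − b·x̄ = 7.857143 − (-0.555740)·20.142857 = 19.051325

19.051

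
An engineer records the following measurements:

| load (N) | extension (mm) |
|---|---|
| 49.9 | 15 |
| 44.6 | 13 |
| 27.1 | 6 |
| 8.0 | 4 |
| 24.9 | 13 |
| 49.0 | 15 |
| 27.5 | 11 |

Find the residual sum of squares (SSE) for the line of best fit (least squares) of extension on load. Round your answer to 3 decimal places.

n = 7, Σx = 231, Σy = 77, Σxy = 2884.1, Σx² = 9054.84, Σy² = 961
Sxx = Σx² − (Σx)²/n = 9054.84 − 7623 = 1431.84
Sxy = Σxy − (Σx)(Σy)/n = 2884.1 − 2541 = 343.1
Syy = Σy² − (Σy)²/n = 961 − 847 = 114
b = Sxy/Sxx = 343.1/1431.84 = 0.239622
SSE = Syy − b·Sxy = 114 − 0.239622·343.1 = 31.785779

31.786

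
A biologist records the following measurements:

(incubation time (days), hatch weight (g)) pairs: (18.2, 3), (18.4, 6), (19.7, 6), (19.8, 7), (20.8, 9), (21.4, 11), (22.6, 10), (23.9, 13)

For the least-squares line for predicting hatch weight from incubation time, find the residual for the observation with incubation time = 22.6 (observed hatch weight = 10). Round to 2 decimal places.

n = 8, Σx = 164.8, Σy = 65, Σxy = 1381.1, Σx² = 3422.5
Sxx = Σx² − (Σx)²/n = 3422.5 − 3394.88 = 27.62
Sxy = Σxy − (Σx)(Σy)/n = 1381.1 − 1339 = 42.1
b = Sxy/Sxx = 42.1/27.62 = 1.524258
a = ȳ − b·x̄ = 8.125 − 1.524258·20.6 = -23.274710
ŷ(22.6) = -23.274710 + 1.524258·22.6 = 11.173516
residual = y − ŷ = 10 − 11.173516 = -1.173516

-1.17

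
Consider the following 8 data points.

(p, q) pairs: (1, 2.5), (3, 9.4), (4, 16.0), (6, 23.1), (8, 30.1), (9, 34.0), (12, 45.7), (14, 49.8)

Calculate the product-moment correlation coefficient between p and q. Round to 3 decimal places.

0.997

n = 8, Σx = 57, Σy = 210.6, Σxy = 2025.7, Σx² = 547, Σy² = 7514.76
Sxx = Σx² − (Σx)²/n = 547 − 406.125 = 140.875
Sxy = Σxy − (Σx)(Σy)/n = 2025.7 − 1500.525 = 525.175
Syy = Σy² − (Σy)²/n = 7514.76 − 5544.045 = 1970.715
r = Sxy/√(Sxx·Syy) = 525.175/√(277624.475625) = 525.175/526.900821 = 0.996725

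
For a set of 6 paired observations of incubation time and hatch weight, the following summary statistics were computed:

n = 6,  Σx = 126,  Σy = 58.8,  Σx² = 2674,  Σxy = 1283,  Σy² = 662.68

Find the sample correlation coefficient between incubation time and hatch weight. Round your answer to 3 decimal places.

0.980

Sxx = Σx² − (Σx)²/n = 2674 − 2646 = 28
Sxy = Σxy − (Σx)(Σy)/n = 1283 − 1234.8 = 48.2
Syy = Σy² − (Σy)²/n = 662.68 − 576.24 = 86.44
r = Sxy/√(Sxx·Syy) = 48.2/√(2420.32) = 48.2/49.196748 = 0.979740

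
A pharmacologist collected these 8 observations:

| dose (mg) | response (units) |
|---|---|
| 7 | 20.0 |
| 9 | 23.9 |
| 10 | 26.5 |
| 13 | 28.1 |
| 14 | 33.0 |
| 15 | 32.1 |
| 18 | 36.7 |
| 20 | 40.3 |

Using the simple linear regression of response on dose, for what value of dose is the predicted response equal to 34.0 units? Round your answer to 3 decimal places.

n = 8, Σx = 106, Σy = 240.6, Σxy = 3395.5, Σx² = 1544
Sxx = Σx² − (Σx)²/n = 1544 − 1404.5 = 139.5
Sxy = Σxy − (Σx)(Σy)/n = 3395.5 − 3187.95 = 207.55
b = Sxy/Sxx = 207.55/139.5 = 1.487814
a = ȳ − b·x̄ = 30.075 − 1.487814·13.25 = 10.361470
Set a + b·x = 34.0: x = (34.0 − 10.361470) / 1.487814 = 15.888099

15.888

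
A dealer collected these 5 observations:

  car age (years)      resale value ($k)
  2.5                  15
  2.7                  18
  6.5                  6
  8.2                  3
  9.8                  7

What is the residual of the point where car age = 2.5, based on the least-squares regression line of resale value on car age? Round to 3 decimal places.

n = 5, Σx = 29.7, Σy = 49, Σxy = 218.3, Σx² = 219.07
Sxx = Σx² − (Σx)²/n = 219.07 − 176.418 = 42.652
Sxy = Σxy − (Σx)(Σy)/n = 218.3 − 291.06 = -72.76
b = Sxy/Sxx = -72.76/42.652 = -1.705899
a = ȳ − b·x̄ = 9.8 − (-1.705899)·5.94 = 19.933039
ŷ(2.5) = 19.933039 + (-1.705899)·2.5 = 15.668292
residual = y − ŷ = 15 − 15.668292 = -0.668292

-0.668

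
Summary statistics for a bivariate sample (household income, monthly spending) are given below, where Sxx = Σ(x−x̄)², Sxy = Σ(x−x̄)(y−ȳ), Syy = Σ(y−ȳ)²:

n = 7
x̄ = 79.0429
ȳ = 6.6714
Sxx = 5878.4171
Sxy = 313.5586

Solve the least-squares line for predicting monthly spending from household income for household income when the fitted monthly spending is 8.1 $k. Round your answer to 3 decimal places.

b = Sxy/Sxx = 313.5586/5878.4171 = 0.053341
a = ȳ − b·x̄ = 6.6714 − 0.053341·79.0429 = 2.455200
Set a + b·x = 8.1: x = (8.1 − 2.455200) / 0.053341 = 105.825475

105.825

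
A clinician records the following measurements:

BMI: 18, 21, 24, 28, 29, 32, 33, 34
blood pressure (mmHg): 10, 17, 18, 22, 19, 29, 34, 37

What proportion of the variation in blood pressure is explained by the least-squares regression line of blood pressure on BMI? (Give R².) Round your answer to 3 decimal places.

n = 8, Σx = 219, Σy = 186, Σxy = 5444, Σx² = 6235, Σy² = 4924
Sxx = Σx² − (Σx)²/n = 6235 − 5995.125 = 239.875
Sxy = Σxy − (Σx)(Σy)/n = 5444 − 5091.75 = 352.25
Syy = Σy² − (Σy)²/n = 4924 − 4324.5 = 599.5
R² = Sxy²/(Sxx·Syy) = (352.25)²/(239.875·599.5) = 0.862835

0.863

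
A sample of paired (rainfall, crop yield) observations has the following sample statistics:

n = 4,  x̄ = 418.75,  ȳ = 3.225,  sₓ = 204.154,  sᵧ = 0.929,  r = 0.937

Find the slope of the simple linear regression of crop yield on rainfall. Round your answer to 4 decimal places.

b = r · sᵧ/sₓ = 0.937 · 0.929/204.154 = 0.004264

0.0043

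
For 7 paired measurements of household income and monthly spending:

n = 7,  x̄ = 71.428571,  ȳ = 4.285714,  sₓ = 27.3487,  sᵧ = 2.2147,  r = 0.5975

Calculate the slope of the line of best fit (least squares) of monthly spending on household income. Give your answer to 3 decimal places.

0.048

b = r · sᵧ/sₓ = 0.5975 · 2.2147/27.3487 = 0.048386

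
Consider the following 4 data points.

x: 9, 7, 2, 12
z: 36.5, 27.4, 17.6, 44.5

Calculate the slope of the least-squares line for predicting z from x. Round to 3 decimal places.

n = 4, Σx = 30, Σy = 126, Σxy = 1089.5, Σx² = 278
Sxx = Σx² − (Σx)²/n = 278 − 225 = 53
Sxy = Σxy − (Σx)(Σy)/n = 1089.5 − 945 = 144.5
b = Sxy/Sxx = 144.5/53 = 2.726415

2.726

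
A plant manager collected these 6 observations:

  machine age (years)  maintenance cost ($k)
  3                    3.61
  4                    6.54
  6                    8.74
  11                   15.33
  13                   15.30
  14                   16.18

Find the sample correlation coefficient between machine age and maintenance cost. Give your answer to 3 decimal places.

n = 6, Σx = 51, Σy = 65.7, Σxy = 683.48, Σx² = 547, Σy² = 863.0826
Sxx = Σx² − (Σx)²/n = 547 − 433.5 = 113.5
Sxy = Σxy − (Σx)(Σy)/n = 683.48 − 558.45 = 125.03
Syy = Σy² − (Σy)²/n = 863.0826 − 719.415 = 143.6676
r = Sxy/√(Sxx·Syy) = 125.03/√(16306.2726) = 125.03/127.696016 = 0.979122

0.979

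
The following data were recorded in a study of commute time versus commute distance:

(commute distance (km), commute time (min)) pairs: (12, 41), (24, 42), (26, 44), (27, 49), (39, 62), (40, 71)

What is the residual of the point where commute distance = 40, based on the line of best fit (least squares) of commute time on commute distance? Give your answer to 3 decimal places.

6.814

n = 6, Σx = 168, Σy = 309, Σxy = 9225, Σx² = 5246
Sxx = Σx² − (Σx)²/n = 5246 − 4704 = 542
Sxy = Σxy − (Σx)(Σy)/n = 9225 − 8652 = 573
b = Sxy/Sxx = 573/542 = 1.057196
a = ȳ − b·x̄ = 51.5 − 1.057196·28 = 21.898524
ŷ(40) = 21.898524 + 1.057196·40 = 64.186347
residual = y − ŷ = 71 − 64.186347 = 6.813653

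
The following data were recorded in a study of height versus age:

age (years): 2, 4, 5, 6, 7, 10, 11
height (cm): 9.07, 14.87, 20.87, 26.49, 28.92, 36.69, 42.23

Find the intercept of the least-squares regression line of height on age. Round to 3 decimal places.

n = 7, Σx = 45, Σy = 179.14, Σxy = 1374.78, Σx² = 351
Sxx = Σx² − (Σx)²/n = 351 − 289.285714 = 61.714286
Sxy = Σxy − (Σx)(Σy)/n = 1374.78 − 1151.614286 = 223.165714
b = Sxy/Sxx = 223.165714/61.714286 = 3.616111
a = ȳ − b·x̄ = 25.591429 − 3.616111·6.428571 = 2.345

2.345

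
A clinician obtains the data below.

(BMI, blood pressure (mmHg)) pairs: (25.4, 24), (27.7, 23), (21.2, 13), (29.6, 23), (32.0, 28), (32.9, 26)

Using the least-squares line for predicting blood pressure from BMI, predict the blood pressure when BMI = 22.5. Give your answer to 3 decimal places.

n = 6, Σx = 168.8, Σy = 137, Σxy = 3954.5, Σx² = 4844.46
Sxx = Σx² − (Σx)²/n = 4844.46 − 4748.906667 = 95.553333
Sxy = Σxy − (Σx)(Σy)/n = 3954.5 − 3854.266667 = 100.233333
b = Sxy/Sxx = 100.233333/95.553333 = 1.048978
a = ȳ − b·x̄ = 22.833333 − 1.048978·28.133333 = -6.677911
ŷ(22.5) = a + b·22.5 = -6.677911 + 1.048978·22.5 = 16.924091

16.924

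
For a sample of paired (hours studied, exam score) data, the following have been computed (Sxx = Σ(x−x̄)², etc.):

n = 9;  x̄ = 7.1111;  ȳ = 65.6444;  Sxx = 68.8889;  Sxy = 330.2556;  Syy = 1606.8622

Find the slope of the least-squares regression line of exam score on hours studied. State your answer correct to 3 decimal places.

b = Sxy/Sxx = 330.2556/68.8889 = 4.794032

4.794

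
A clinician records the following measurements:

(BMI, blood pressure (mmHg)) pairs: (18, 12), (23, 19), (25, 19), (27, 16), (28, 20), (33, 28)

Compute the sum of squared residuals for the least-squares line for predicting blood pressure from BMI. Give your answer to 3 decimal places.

30.649

n = 6, Σx = 154, Σy = 114, Σxy = 3044, Σx² = 4080, Σy² = 2306
Sxx = Σx² − (Σx)²/n = 4080 − 3952.666667 = 127.333333
Sxy = Σxy − (Σx)(Σy)/n = 3044 − 2926 = 118
Syy = Σy² − (Σy)²/n = 2306 − 2166 = 140
b = Sxy/Sxx = 118/127.333333 = 0.926702
SSE = Syy − b·Sxy = 140 − 0.926702·118 = 30.649215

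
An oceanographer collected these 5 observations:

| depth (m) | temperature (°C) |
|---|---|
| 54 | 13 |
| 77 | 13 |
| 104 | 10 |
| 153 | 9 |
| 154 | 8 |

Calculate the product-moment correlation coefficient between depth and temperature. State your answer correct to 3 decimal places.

n = 5, Σx = 542, Σy = 53, Σxy = 5352, Σx² = 66786, Σy² = 583
Sxx = Σx² − (Σx)²/n = 66786 − 58752.8 = 8033.2
Sxy = Σxy − (Σx)(Σy)/n = 5352 − 5745.2 = -393.2
Syy = Σy² − (Σy)²/n = 583 − 561.8 = 21.2
r = Sxy/√(Sxx·Syy) = -393.2/√(170303.84) = -393.2/412.678858 = -0.952799

-0.953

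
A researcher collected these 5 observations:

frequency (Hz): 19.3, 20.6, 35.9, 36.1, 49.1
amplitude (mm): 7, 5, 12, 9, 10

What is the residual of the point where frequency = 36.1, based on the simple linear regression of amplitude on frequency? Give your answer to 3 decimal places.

n = 5, Σx = 161, Σy = 43, Σxy = 1484.8, Σx² = 5799.68
Sxx = Σx² − (Σx)²/n = 5799.68 − 5184.2 = 615.48
Sxy = Σxy − (Σx)(Σy)/n = 1484.8 − 1384.6 = 100.2
b = Sxy/Sxx = 100.2/615.48 = 0.162800
a = ȳ − b·x̄ = 8.6 − 0.162800·32.2 = 3.357848
ŷ(36.1) = 3.357848 + 0.162800·36.1 = 9.234919
residual = y − ŷ = 9 − 9.234919 = -0.234919

-0.235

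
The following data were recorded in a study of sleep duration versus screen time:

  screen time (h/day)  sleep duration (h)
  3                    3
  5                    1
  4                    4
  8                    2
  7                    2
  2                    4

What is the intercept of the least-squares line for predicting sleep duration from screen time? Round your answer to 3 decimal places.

4.348

n = 6, Σx = 29, Σy = 16, Σxy = 68, Σx² = 167
Sxx = Σx² − (Σx)²/n = 167 − 140.166667 = 26.833333
Sxy = Σxy − (Σx)(Σy)/n = 68 − 77.333333 = -9.333333
b = Sxy/Sxx = -9.333333/26.833333 = -0.347826
a = ȳ − b·x̄ = 2.666667 − (-0.347826)·4.833333 = 4.347826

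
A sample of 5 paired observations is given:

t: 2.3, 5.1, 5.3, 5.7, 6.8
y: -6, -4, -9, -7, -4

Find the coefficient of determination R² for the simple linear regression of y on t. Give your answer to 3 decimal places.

n = 5, Σx = 25.2, Σy = -30, Σxy = -149, Σx² = 138.12, Σy² = 198
Sxx = Σx² − (Σx)²/n = 138.12 − 127.008 = 11.112
Sxy = Σxy − (Σx)(Σy)/n = -149 − (-151.2) = 2.2
Syy = Σy² − (Σy)²/n = 198 − 180 = 18
R² = Sxy²/(Sxx·Syy) = (2.2)²/(11.112·18) = 0.024198

0.024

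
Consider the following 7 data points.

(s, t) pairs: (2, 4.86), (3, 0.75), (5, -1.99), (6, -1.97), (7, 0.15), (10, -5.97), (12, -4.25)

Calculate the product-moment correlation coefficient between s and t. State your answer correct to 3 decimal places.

-0.852

n = 7, Σx = 45, Σy = -8.42, Σxy = -119.45, Σx² = 367, Σy² = 85.749
Sxx = Σx² − (Σx)²/n = 367 − 289.285714 = 77.714286
Sxy = Σxy − (Σx)(Σy)/n = -119.45 − (-54.128571) = -65.321429
Syy = Σy² − (Σy)²/n = 85.749 − 10.128057 = 75.620943
r = Sxy/√(Sxx·Syy) = -65.321429/√(5876.827559) = -65.321429/76.660469 = -0.852088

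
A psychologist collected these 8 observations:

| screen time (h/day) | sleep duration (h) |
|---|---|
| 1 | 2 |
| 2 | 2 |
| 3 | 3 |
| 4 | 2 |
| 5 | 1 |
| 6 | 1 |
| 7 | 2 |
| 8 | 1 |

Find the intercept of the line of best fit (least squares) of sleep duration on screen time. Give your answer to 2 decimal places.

2.50

n = 8, Σx = 36, Σy = 14, Σxy = 56, Σx² = 204
Sxx = Σx² − (Σx)²/n = 204 − 162 = 42
Sxy = Σxy − (Σx)(Σy)/n = 56 − 63 = -7
b = Sxy/Sxx = -7/42 = -0.166667
a = ȳ − b·x̄ = 1.75 − (-0.166667)·4.5 = 2.5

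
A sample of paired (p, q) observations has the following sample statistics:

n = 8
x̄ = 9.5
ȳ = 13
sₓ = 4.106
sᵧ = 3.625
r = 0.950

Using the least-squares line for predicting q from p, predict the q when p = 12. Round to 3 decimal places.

b = r · sᵧ/sₓ = 0.95 · 3.625/4.106 = 0.838712
a = ȳ − b·x̄ = 13 − 0.838712·9.5 = 5.032239
ŷ(12) = a + b·12 = 5.032239 + 0.838712·12 = 15.096779

15.097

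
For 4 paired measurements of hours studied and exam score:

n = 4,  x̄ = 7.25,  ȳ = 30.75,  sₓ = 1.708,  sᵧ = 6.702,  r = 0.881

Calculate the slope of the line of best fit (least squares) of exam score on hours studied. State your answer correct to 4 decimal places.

3.4569

b = r · sᵧ/sₓ = 0.881 · 6.702/1.708 = 3.456945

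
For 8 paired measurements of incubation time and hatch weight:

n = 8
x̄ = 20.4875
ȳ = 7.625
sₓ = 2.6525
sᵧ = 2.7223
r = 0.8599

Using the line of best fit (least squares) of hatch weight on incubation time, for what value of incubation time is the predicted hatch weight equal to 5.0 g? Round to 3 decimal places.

17.513

b = r · sᵧ/sₓ = 0.8599 · 2.7223/2.6525 = 0.882528
a = ȳ − b·x̄ = 7.625 − 0.882528·20.4875 = -10.455794
Set a + b·x = 5.0: x = (5.0 − (-10.455794)) / 0.882528 = 17.513090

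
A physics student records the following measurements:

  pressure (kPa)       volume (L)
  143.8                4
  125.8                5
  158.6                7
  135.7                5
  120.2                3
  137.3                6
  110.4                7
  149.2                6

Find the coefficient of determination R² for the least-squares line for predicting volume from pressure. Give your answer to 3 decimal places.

0.050

n = 8, Σx = 1081, Σy = 43, Σxy = 5845.3, Σx² = 147820.66, Σy² = 245
Sxx = Σx² − (Σx)²/n = 147820.66 − 146070.125 = 1750.535
Sxy = Σxy − (Σx)(Σy)/n = 5845.3 − 5810.375 = 34.925
Syy = Σy² − (Σy)²/n = 245 − 231.125 = 13.875
R² = Sxy²/(Sxx·Syy) = (34.925)²/(1750.535·13.875) = 0.050219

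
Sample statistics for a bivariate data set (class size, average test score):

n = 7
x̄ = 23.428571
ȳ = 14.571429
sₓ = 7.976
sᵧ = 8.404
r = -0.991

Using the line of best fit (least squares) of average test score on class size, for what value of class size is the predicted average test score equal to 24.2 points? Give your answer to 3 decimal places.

14.207

b = r · sᵧ/sₓ = -0.991 · 8.404/7.976 = -1.044178
a = ȳ − b·x̄ = 14.571429 − (-1.044178)·23.428571 = 39.035028
Set a + b·x = 24.2: x = (24.2 − 39.035028) / (-1.044178) = 14.207374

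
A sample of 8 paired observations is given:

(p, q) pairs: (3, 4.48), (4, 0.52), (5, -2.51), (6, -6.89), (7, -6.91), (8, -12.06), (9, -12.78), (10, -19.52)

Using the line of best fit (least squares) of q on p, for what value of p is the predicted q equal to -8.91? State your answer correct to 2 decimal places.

7.12

n = 8, Σx = 52, Σy = -55.67, Σxy = -493.44, Σx² = 380
Sxx = Σx² − (Σx)²/n = 380 − 338 = 42
Sxy = Σxy − (Σx)(Σy)/n = -493.44 − (-361.855) = -131.585
b = Sxy/Sxx = -131.585/42 = -3.132976
a = ȳ − b·x̄ = -6.95875 − (-3.132976)·6.5 = 13.405595
Set a + b·x = -8.91: x = (-8.91 − 13.405595) / (-3.132976) = 7.122810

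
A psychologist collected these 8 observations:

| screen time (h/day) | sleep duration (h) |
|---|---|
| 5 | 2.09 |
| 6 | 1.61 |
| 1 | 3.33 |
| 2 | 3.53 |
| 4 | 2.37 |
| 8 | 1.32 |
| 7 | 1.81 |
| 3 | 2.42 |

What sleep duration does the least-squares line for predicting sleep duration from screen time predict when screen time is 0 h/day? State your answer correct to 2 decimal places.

n = 8, Σx = 36, Σy = 18.48, Σxy = 70.47, Σx² = 204
Sxx = Σx² − (Σx)²/n = 204 − 162 = 42
Sxy = Σxy − (Σx)(Σy)/n = 70.47 − 83.16 = -12.69
b = Sxy/Sxx = -12.69/42 = -0.302143
a = ȳ − b·x̄ = 2.31 − (-0.302143)·4.5 = 3.669643
ŷ(0) = a + b·0 = 3.669643 + (-0.302143)·0 = 3.669643

3.67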